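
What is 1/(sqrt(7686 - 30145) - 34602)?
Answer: -34602/1197320863 - I*sqrt(22459)/1197320863 ≈ -2.89e-5 - 1.2517e-7*I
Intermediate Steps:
1/(sqrt(7686 - 30145) - 34602) = 1/(sqrt(-22459) - 34602) = 1/(I*sqrt(22459) - 34602) = 1/(-34602 + I*sqrt(22459))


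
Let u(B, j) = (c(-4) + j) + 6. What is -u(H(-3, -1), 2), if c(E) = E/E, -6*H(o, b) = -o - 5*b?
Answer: -9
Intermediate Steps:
H(o, b) = o/6 + 5*b/6 (H(o, b) = -(-o - 5*b)/6 = o/6 + 5*b/6)
c(E) = 1
u(B, j) = 7 + j (u(B, j) = (1 + j) + 6 = 7 + j)
-u(H(-3, -1), 2) = -(7 + 2) = -1*9 = -9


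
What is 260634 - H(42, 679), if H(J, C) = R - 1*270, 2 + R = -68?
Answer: 260974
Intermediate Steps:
R = -70 (R = -2 - 68 = -70)
H(J, C) = -340 (H(J, C) = -70 - 1*270 = -70 - 270 = -340)
260634 - H(42, 679) = 260634 - 1*(-340) = 260634 + 340 = 260974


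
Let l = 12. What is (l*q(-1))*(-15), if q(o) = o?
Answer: 180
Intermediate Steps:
(l*q(-1))*(-15) = (12*(-1))*(-15) = -12*(-15) = 180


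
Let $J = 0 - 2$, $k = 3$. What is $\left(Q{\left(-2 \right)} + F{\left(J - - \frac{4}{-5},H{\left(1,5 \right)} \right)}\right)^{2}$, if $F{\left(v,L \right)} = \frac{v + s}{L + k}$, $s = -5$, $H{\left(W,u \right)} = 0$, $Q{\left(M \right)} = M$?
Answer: $\frac{529}{25} \approx 21.16$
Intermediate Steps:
$J = -2$ ($J = 0 - 2 = -2$)
$F{\left(v,L \right)} = \frac{-5 + v}{3 + L}$ ($F{\left(v,L \right)} = \frac{v - 5}{L + 3} = \frac{-5 + v}{3 + L}$)
$\left(Q{\left(-2 \right)} + F{\left(J - - \frac{4}{-5},H{\left(1,5 \right)} \right)}\right)^{2} = \left(-2 + \frac{-5 - \left(2 - \frac{4}{-5}\right)}{3 + 0}\right)^{2} = \left(-2 + \frac{-5 - \left(2 - - \frac{4}{5}\right)}{3}\right)^{2} = \left(-2 + \frac{-5 - \frac{14}{5}}{3}\right)^{2} = \left(-2 + \frac{1}{3} \left(- \frac{39}{5}\right)\right)^{2} = \left(-2 - \frac{13}{5}\right)^{2} = \left(- \frac{23}{5}\right)^{2} = \frac{529}{25}$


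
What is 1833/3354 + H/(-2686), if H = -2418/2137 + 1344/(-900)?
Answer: 10134808117/18511441950 ≈ 0.54749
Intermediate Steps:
H = -420694/160275 (H = -2418*1/2137 + 1344*(-1/900) = -2418/2137 - 112/75 = -420694/160275 ≈ -2.6248)
1833/3354 + H/(-2686) = 1833/3354 - 420694/160275/(-2686) = 1833*(1/3354) - 420694/160275*(-1/2686) = 47/86 + 210347/215249325 = 10134808117/18511441950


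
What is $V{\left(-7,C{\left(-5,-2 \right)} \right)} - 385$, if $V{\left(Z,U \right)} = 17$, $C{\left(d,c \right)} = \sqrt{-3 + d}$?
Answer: $-368$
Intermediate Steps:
$V{\left(-7,C{\left(-5,-2 \right)} \right)} - 385 = 17 - 385 = -368$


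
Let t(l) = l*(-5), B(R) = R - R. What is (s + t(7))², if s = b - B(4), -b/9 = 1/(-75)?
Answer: 760384/625 ≈ 1216.6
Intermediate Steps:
B(R) = 0
b = 3/25 (b = -9/(-75) = -9*(-1/75) = 3/25 ≈ 0.12000)
t(l) = -5*l
s = 3/25 (s = 3/25 - 1*0 = 3/25 + 0 = 3/25 ≈ 0.12000)
(s + t(7))² = (3/25 - 5*7)² = (3/25 - 35)² = (-872/25)² = 760384/625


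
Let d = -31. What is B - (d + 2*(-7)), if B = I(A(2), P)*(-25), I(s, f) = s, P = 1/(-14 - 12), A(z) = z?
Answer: -5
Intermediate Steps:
P = -1/26 (P = 1/(-26) = -1/26 ≈ -0.038462)
B = -50 (B = 2*(-25) = -50)
B - (d + 2*(-7)) = -50 - (-31 + 2*(-7)) = -50 - (-31 - 14) = -50 - 1*(-45) = -50 + 45 = -5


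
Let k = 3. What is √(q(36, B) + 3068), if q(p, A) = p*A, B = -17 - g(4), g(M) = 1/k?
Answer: 2*√611 ≈ 49.437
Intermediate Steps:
g(M) = ⅓ (g(M) = 1/3 = ⅓)
B = -52/3 (B = -17 - 1*⅓ = -17 - ⅓ = -52/3 ≈ -17.333)
q(p, A) = A*p
√(q(36, B) + 3068) = √(-52/3*36 + 3068) = √(-624 + 3068) = √2444 = 2*√611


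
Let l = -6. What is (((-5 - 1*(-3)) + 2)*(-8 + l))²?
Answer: 0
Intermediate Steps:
(((-5 - 1*(-3)) + 2)*(-8 + l))² = (((-5 - 1*(-3)) + 2)*(-8 - 6))² = (((-5 + 3) + 2)*(-14))² = ((-2 + 2)*(-14))² = (0*(-14))² = 0² = 0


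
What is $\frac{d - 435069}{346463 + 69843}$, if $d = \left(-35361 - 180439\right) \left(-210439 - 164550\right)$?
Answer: $\frac{80922191131}{416306} \approx 1.9438 \cdot 10^{5}$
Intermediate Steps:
$d = 80922626200$ ($d = \left(-215800\right) \left(-374989\right) = 80922626200$)
$\frac{d - 435069}{346463 + 69843} = \frac{80922626200 - 435069}{346463 + 69843} = \frac{80922191131}{416306}$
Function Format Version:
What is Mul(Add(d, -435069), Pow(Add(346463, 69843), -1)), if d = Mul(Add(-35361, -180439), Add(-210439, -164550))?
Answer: Rational(80922191131, 416306) ≈ 1.9438e+5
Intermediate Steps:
d = 80922626200 (d = Mul(-215800, -374989) = 80922626200)
Mul(Add(d, -435069), Pow(Add(346463, 69843), -1)) = Mul(Add(80922626200, -435069), Pow(Add(346463, 69843), -1)) = Mul(80922191131, Pow(416306, -1)) = Mul(80922191131, Rational(1, 416306)) = Rational(80922191131, 416306)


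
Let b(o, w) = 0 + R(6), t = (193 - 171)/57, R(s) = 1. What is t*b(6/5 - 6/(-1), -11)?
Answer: 22/57 ≈ 0.38596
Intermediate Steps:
t = 22/57 (t = 22*(1/57) = 22/57 ≈ 0.38596)
b(o, w) = 1 (b(o, w) = 0 + 1 = 1)
t*b(6/5 - 6/(-1), -11) = (22/57)*1 = 22/57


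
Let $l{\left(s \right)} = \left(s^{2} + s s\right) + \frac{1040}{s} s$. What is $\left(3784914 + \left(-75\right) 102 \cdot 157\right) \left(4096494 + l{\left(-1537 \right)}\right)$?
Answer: $22795551019008$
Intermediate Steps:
$l{\left(s \right)} = 1040 + 2 s^{2}$ ($l{\left(s \right)} = \left(s^{2} + s^{2}\right) + 1040 = 2 s^{2} + 1040 = 1040 + 2 s^{2}$)
$\left(3784914 + \left(-75\right) 102 \cdot 157\right) \left(4096494 + l{\left(-1537 \right)}\right) = \left(3784914 + \left(-75\right) 102 \cdot 157\right) \left(4096494 + \left(1040 + 2 \left(-1537\right)^{2}\right)\right) = \left(3784914 - 1201050\right) \left(4096494 + \left(1040 + 2 \cdot 2362369\right)\right) = \left(3784914 - 1201050\right) \left(4096494 + \left(1040 + 4724738\right)\right) = 2583864 \left(4096494 + 4725778\right) = 2583864 \cdot 8822272 = 22795551019008$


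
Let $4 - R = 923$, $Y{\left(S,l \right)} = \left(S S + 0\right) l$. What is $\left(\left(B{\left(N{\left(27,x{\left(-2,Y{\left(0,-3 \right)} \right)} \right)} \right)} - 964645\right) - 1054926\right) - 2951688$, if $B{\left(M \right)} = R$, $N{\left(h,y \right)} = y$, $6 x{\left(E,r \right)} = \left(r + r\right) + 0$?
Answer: $-4972178$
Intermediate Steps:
$Y{\left(S,l \right)} = l S^{2}$ ($Y{\left(S,l \right)} = \left(S^{2} + 0\right) l = S^{2} l = l S^{2}$)
$x{\left(E,r \right)} = \frac{r}{3}$ ($x{\left(E,r \right)} = \frac{\left(r + r\right) + 0}{6} = \frac{2 r + 0}{6} = \frac{2 r}{6} = \frac{r}{3}$)
$R = -919$ ($R = 4 - 923 = -919$)
$B{\left(M \right)} = -919$
$\left(\left(B{\left(N{\left(27,x{\left(-2,Y{\left(0,-3 \right)} \right)} \right)} \right)} - 964645\right) - 1054926\right) - 2951688 = \left(\left(-919 - 964645\right) - 1054926\right) - 2951688 = \left(-965564 - 1054926\right) - 2951688 = -2020490 - 2951688 = -4972178$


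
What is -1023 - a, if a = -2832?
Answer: 1809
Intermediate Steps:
-1023 - a = -1023 - 1*(-2832) = -1023 + 2832 = 1809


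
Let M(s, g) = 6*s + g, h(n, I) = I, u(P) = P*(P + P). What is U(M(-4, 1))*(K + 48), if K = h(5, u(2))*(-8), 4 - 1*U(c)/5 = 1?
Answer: -240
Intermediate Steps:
u(P) = 2*P² (u(P) = P*(2*P) = 2*P²)
M(s, g) = g + 6*s
U(c) = 15 (U(c) = 20 - 5*1 = 20 - 5 = 15)
K = -64 (K = (2*2²)*(-8) = (2*4)*(-8) = 8*(-8) = -64)
U(M(-4, 1))*(K + 48) = 15*(-64 + 48) = 15*(-16) = -240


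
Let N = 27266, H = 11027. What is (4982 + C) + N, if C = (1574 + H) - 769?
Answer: 44080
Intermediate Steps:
C = 11832 (C = (1574 + 11027) - 769 = 12601 - 769 = 11832)
(4982 + C) + N = (4982 + 11832) + 27266 = 16814 + 27266 = 44080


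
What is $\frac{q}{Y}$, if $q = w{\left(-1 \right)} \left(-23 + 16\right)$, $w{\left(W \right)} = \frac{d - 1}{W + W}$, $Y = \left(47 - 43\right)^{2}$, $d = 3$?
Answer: $\frac{7}{16} \approx 0.4375$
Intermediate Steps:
$Y = 16$ ($Y = 4^{2} = 16$)
$w{\left(W \right)} = \frac{1}{W}$ ($w{\left(W \right)} = \frac{3 - 1}{W + W} = \frac{2}{2 W} = 2 \frac{1}{2 W} = \frac{1}{W}$)
$q = 7$ ($q = \frac{-23 + 16}{-1} = \left(-1\right) \left(-7\right) = 7$)
$\frac{q}{Y} = \frac{7}{16}$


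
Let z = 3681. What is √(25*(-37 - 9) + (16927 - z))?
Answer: 24*√21 ≈ 109.98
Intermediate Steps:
√(25*(-37 - 9) + (16927 - z)) = √(25*(-37 - 9) + (16927 - 1*3681)) = √(25*(-46) + (16927 - 3681)) = √(-1150 + 13246) = √12096 = 24*√21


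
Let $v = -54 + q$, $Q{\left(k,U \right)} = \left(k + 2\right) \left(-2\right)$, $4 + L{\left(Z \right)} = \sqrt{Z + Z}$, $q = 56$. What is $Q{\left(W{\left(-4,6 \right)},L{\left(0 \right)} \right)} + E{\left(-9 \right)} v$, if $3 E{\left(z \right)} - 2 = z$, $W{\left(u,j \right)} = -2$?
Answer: $- \frac{14}{3} \approx -4.6667$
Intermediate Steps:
$E{\left(z \right)} = \frac{2}{3} + \frac{z}{3}$
$L{\left(Z \right)} = -4 + \sqrt{2} \sqrt{Z}$ ($L{\left(Z \right)} = -4 + \sqrt{Z + Z} = -4 + \sqrt{2 Z} = -4 + \sqrt{2} \sqrt{Z}$)
$Q{\left(k,U \right)} = -4 - 2 k$ ($Q{\left(k,U \right)} = \left(2 + k\right) \left(-2\right) = -4 - 2 k$)
$v = 2$ ($v = -54 + 56 = 2$)
$Q{\left(W{\left(-4,6 \right)},L{\left(0 \right)} \right)} + E{\left(-9 \right)} v = \left(-4 - -4\right) + \left(\frac{2}{3} + \frac{1}{3} \left(-9\right)\right) 2 = \left(-4 + 4\right) + \left(\frac{2}{3} - 3\right) 2 = 0 - \frac{14}{3} = - \frac{14}{3}$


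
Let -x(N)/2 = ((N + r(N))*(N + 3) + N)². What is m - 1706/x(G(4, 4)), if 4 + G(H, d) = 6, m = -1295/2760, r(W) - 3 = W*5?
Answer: -1064755/3272808 ≈ -0.32533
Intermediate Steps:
r(W) = 3 + 5*W (r(W) = 3 + W*5 = 3 + 5*W)
m = -259/552 (m = -1295*1/2760 = -259/552 ≈ -0.46920)
G(H, d) = 2 (G(H, d) = -4 + 6 = 2)
x(N) = -2*(N + (3 + N)*(3 + 6*N))² (x(N) = -2*((N + (3 + 5*N))*(N + 3) + N)² = -2*((3 + 6*N)*(3 + N) + N)² = -2*((3 + N)*(3 + 6*N) + N)² = -2*(N + (3 + N)*(3 + 6*N))²)
m - 1706/x(G(4, 4)) = -259/552 - 1706*(-1/(2*(9 + 6*2² + 22*2)²)) = -259/552 - 1706*(-1/(2*(9 + 6*4 + 44)²)) = -259/552 - 1706*(-1/(2*(9 + 24 + 44)²)) = -259/552 - 1706/((-2*77²)) = -259/552 - 1706/((-2*5929)) = -259/552 - 1706/(-11858) = -259/552 - 1706*(-1/11858) = -259/552 + 853/5929 = -1064755/3272808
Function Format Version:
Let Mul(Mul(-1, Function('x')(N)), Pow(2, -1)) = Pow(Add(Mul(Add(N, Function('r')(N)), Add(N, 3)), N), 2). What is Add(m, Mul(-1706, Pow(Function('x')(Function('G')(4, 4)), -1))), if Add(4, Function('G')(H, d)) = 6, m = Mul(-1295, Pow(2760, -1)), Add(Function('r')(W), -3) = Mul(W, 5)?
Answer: Rational(-1064755, 3272808) ≈ -0.32533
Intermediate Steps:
Function('r')(W) = Add(3, Mul(5, W)) (Function('r')(W) = Add(3, Mul(W, 5)) = Add(3, Mul(5, W)))
m = Rational(-259, 552) (m = Mul(-1295, Rational(1, 2760)) = Rational(-259, 552) ≈ -0.46920)
Function('G')(H, d) = 2 (Function('G')(H, d) = Add(-4, 6) = 2)
Function('x')(N) = Mul(-2, Pow(Add(N, Mul(Add(3, N), Add(3, Mul(6, N)))), 2)) (Function('x')(N) = Mul(-2, Pow(Add(Mul(Add(N, Add(3, Mul(5, N))), Add(N, 3)), N), 2)) = Mul(-2, Pow(Add(Mul(Add(3, Mul(6, N)), Add(3, N)), N), 2)) = Mul(-2, Pow(Add(Mul(Add(3, N), Add(3, Mul(6, N))), N), 2)) = Mul(-2, Pow(Add(N, Mul(Add(3, N), Add(3, Mul(6, N)))), 2)))
Add(m, Mul(-1706, Pow(Function('x')(Function('G')(4, 4)), -1))) = Add(Rational(-259, 552), Mul(-1706, Pow(Mul(-2, Pow(Add(9, Mul(6, Pow(2, 2)), Mul(22, 2)), 2)), -1))) = Add(Rational(-259, 552), Mul(-1706, Pow(Mul(-2, Pow(Add(9, Mul(6, 4), 44), 2)), -1))) = Add(Rational(-259, 552), Mul(-1706, Pow(Mul(-2, Pow(Add(9, 24, 44), 2)), -1))) = Add(Rational(-259, 552), Mul(-1706, Pow(Mul(-2, Pow(77, 2)), -1))) = Add(Rational(-259, 552), Mul(-1706, Pow(Mul(-2, 5929), -1))) = Add(Rational(-259, 552), Mul(-1706, Pow(-11858, -1))) = Add(Rational(-259, 552), Mul(-1706, Rational(-1, 11858))) = Add(Rational(-259, 552), Rational(853, 5929)) = Rational(-1064755, 3272808)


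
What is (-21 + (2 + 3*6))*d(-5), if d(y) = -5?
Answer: 5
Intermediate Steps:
(-21 + (2 + 3*6))*d(-5) = (-21 + (2 + 3*6))*(-5) = (-21 + (2 + 18))*(-5) = (-21 + 20)*(-5) = -1*(-5) = 5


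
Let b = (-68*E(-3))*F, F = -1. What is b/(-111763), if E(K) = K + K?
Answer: 408/111763 ≈ 0.0036506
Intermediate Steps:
E(K) = 2*K
b = -408 (b = -136*(-3)*(-1) = -68*(-6)*(-1) = 408*(-1) = -408)
b/(-111763) = -408/(-111763) = -408*(-1/111763) = 408/111763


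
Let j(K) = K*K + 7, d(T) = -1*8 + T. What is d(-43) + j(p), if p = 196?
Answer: 38372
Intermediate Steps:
d(T) = -8 + T
j(K) = 7 + K**2 (j(K) = K**2 + 7 = 7 + K**2)
d(-43) + j(p) = (-8 - 43) + (7 + 196**2) = -51 + (7 + 38416) = -51 + 38423 = 38372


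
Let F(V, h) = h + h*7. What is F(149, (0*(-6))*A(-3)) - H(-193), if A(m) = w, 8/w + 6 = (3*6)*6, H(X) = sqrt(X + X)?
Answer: -I*sqrt(386) ≈ -19.647*I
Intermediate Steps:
H(X) = sqrt(2)*sqrt(X) (H(X) = sqrt(2*X) = sqrt(2)*sqrt(X))
w = 4/51 (w = 8/(-6 + (3*6)*6) = 8/(-6 + 18*6) = 8/(-6 + 108) = 8/102 = 8*(1/102) = 4/51 ≈ 0.078431)
A(m) = 4/51
F(V, h) = 8*h (F(V, h) = h + 7*h = 8*h)
F(149, (0*(-6))*A(-3)) - H(-193) = 8*((0*(-6))*(4/51)) - sqrt(2)*sqrt(-193) = 8*(0*(4/51)) - sqrt(2)*I*sqrt(193) = 8*0 - I*sqrt(386) = 0 - I*sqrt(386) = -I*sqrt(386)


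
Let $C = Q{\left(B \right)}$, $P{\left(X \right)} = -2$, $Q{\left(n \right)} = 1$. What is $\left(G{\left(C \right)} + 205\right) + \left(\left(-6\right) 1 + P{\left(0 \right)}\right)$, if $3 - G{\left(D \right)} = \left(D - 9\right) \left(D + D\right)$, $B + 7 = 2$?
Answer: $216$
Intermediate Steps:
$B = -5$ ($B = -7 + 2 = -5$)
$C = 1$
$G{\left(D \right)} = 3 - 2 D \left(-9 + D\right)$ ($G{\left(D \right)} = 3 - \left(D - 9\right) \left(D + D\right) = 3 - \left(-9 + D\right) 2 D = 3 - 2 D \left(-9 + D\right)$)
$\left(G{\left(C \right)} + 205\right) + \left(\left(-6\right) 1 + P{\left(0 \right)}\right) = \left(\left(3 - 2 \cdot 1^{2} + 18 \cdot 1\right) + 205\right) - 8 = \left(\left(3 - 2 + 18\right) + 205\right) - 8 = \left(19 + 205\right) - 8 = 224 - 8 = 216$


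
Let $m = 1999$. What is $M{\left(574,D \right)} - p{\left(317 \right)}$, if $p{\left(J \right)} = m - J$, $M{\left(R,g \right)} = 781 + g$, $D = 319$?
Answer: $-582$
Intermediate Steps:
$p{\left(J \right)} = 1999 - J$
$M{\left(574,D \right)} - p{\left(317 \right)} = \left(781 + 319\right) - \left(1999 - 317\right) = 1100 - \left(1999 - 317\right) = 1100 - 1682 = -582$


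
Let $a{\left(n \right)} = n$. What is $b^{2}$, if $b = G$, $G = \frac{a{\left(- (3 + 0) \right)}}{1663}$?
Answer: $\frac{9}{2765569} \approx 3.2543 \cdot 10^{-6}$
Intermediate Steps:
$G = - \frac{3}{1663}$ ($G = \frac{\left(-1\right) \left(3 + 0\right)}{1663} = \left(-1\right) 3 \cdot \frac{1}{1663} = \left(-3\right) \frac{1}{1663} = - \frac{3}{1663} \approx -0.001804$)
$b = - \frac{3}{1663} \approx -0.001804$
$b^{2} = \left(- \frac{3}{1663}\right)^{2} = \frac{9}{2765569}$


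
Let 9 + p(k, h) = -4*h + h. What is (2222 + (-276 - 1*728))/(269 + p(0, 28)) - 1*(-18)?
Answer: 2193/88 ≈ 24.920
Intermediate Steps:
p(k, h) = -9 - 3*h (p(k, h) = -9 + (-4*h + h) = -9 - 3*h)
(2222 + (-276 - 1*728))/(269 + p(0, 28)) - 1*(-18) = (2222 + (-276 - 1*728))/(269 + (-9 - 3*28)) - 1*(-18) = (2222 + (-276 - 728))/(269 + (-9 - 84)) + 18 = (2222 - 1004)/(269 - 93) + 18 = 1218/176 + 18 = 1218*(1/176) + 18 = 609/88 + 18 = 2193/88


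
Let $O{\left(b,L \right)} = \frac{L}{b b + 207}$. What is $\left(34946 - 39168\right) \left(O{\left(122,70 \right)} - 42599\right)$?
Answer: $\frac{2714160995458}{15091} \approx 1.7985 \cdot 10^{8}$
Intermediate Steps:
$O{\left(b,L \right)} = \frac{L}{207 + b^{2}}$ ($O{\left(b,L \right)} = \frac{L}{b^{2} + 207} = \frac{L}{207 + b^{2}}$)
$\left(34946 - 39168\right) \left(O{\left(122,70 \right)} - 42599\right) = \left(34946 - 39168\right) \left(\frac{70}{207 + 122^{2}} - 42599\right) = - 4222 \left(\frac{70}{207 + 14884} - 42599\right) = - 4222 \left(\frac{70}{15091} - 42599\right) = \left(-4222\right) \left(- \frac{642861439}{15091}\right) = \frac{2714160995458}{15091}$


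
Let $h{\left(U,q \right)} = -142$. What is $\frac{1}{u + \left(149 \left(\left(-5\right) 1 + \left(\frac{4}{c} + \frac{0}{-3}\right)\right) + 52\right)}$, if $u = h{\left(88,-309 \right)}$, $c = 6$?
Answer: $- \frac{3}{2207} \approx -0.0013593$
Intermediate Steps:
$u = -142$
$\frac{1}{u + \left(149 \left(\left(-5\right) 1 + \left(\frac{4}{c} + \frac{0}{-3}\right)\right) + 52\right)} = \frac{1}{-142 + \left(149 \left(\left(-5\right) 1 + \left(\frac{4}{6} + \frac{0}{-3}\right)\right) + 52\right)} = \frac{1}{-142 + \left(149 \left(-5 + \left(4 \cdot \frac{1}{6} + 0 \left(- \frac{1}{3}\right)\right)\right) + 52\right)} = \frac{1}{-142 + \left(149 \left(-5 + \left(\frac{2}{3} + 0\right)\right) + 52\right)} = \frac{1}{-142 + \left(149 \left(-5 + \frac{2}{3}\right) + 52\right)} = \frac{1}{-142 + \left(149 \left(- \frac{13}{3}\right) + 52\right)} = \frac{1}{-142 + \left(- \frac{1937}{3} + 52\right)} = \frac{1}{-142 - \frac{1781}{3}} = \frac{1}{- \frac{2207}{3}} = - \frac{3}{2207}$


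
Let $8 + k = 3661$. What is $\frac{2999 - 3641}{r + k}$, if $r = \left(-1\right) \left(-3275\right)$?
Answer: $- \frac{321}{3464} \approx -0.092667$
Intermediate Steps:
$k = 3653$ ($k = -8 + 3661 = 3653$)
$r = 3275$
$\frac{2999 - 3641}{r + k} = \frac{2999 - 3641}{3275 + 3653} = - \frac{642}{6928} = \left(-642\right) \frac{1}{6928} = - \frac{321}{3464}$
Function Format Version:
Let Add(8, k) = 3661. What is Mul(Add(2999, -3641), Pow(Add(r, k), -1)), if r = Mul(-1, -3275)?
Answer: Rational(-321, 3464) ≈ -0.092667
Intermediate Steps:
k = 3653 (k = Add(-8, 3661) = 3653)
r = 3275
Mul(Add(2999, -3641), Pow(Add(r, k), -1)) = Mul(Add(2999, -3641), Pow(Add(3275, 3653), -1)) = Mul(-642, Pow(6928, -1)) = Mul(-642, Rational(1, 6928)) = Rational(-321, 3464)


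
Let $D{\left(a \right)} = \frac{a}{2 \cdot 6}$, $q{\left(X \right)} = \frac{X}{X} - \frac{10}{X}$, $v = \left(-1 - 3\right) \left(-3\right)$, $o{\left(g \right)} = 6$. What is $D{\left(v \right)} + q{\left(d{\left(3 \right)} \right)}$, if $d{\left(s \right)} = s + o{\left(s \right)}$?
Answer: $\frac{8}{9} \approx 0.88889$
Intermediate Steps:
$d{\left(s \right)} = 6 + s$ ($d{\left(s \right)} = s + 6 = 6 + s$)
$v = 12$ ($v = \left(-4\right) \left(-3\right) = 12$)
$q{\left(X \right)} = 1 - \frac{10}{X}$
$D{\left(a \right)} = \frac{a}{12}$
$D{\left(v \right)} + q{\left(d{\left(3 \right)} \right)} = \frac{1}{12} \cdot 12 + \frac{-10 + \left(6 + 3\right)}{6 + 3} = 1 + \frac{-10 + 9}{9} = 1 + \frac{1}{9} \left(-1\right) = 1 - \frac{1}{9} = \frac{8}{9}$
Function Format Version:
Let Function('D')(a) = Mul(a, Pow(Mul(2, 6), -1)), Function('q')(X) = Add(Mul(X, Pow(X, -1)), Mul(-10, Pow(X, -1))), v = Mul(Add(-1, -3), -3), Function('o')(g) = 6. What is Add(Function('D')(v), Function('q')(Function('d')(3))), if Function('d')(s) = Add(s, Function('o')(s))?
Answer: Rational(8, 9) ≈ 0.88889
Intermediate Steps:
Function('d')(s) = Add(6, s) (Function('d')(s) = Add(s, 6) = Add(6, s))
v = 12 (v = Mul(-4, -3) = 12)
Function('q')(X) = Add(1, Mul(-10, Pow(X, -1)))
Function('D')(a) = Mul(Rational(1, 12), a) (Function('D')(a) = Mul(a, Pow(12, -1)) = Mul(a, Rational(1, 12)) = Mul(Rational(1, 12), a))
Add(Function('D')(v), Function('q')(Function('d')(3))) = Add(Mul(Rational(1, 12), 12), Mul(Pow(Add(6, 3), -1), Add(-10, Add(6, 3)))) = Add(1, Mul(Pow(9, -1), Add(-10, 9))) = Add(1, Mul(Rational(1, 9), -1)) = Add(1, Rational(-1, 9)) = Rational(8, 9)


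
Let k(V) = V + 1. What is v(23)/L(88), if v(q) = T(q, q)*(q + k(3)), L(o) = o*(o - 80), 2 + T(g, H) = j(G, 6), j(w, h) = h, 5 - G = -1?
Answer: 27/176 ≈ 0.15341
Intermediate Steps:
G = 6 (G = 5 - 1*(-1) = 5 + 1 = 6)
T(g, H) = 4 (T(g, H) = -2 + 6 = 4)
k(V) = 1 + V
L(o) = o*(-80 + o)
v(q) = 16 + 4*q (v(q) = 4*(q + (1 + 3)) = 4*(q + 4) = 4*(4 + q) = 16 + 4*q)
v(23)/L(88) = (16 + 4*23)/((88*(-80 + 88))) = (16 + 92)/((88*8)) = 108/704 = 108*(1/704) = 27/176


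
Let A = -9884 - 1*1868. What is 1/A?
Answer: -1/11752 ≈ -8.5092e-5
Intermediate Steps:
A = -11752 (A = -9884 - 1868 = -11752)
1/A = 1/(-11752) = -1/11752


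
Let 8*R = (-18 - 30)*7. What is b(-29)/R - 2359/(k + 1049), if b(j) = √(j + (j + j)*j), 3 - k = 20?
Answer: -2359/1032 - √1653/42 ≈ -3.2539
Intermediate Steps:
k = -17 (k = 3 - 1*20 = 3 - 20 = -17)
R = -42 (R = ((-18 - 30)*7)/8 = (-48*7)/8 = (⅛)*(-336) = -42)
b(j) = √(j + 2*j²) (b(j) = √(j + (2*j)*j) = √(j + 2*j²))
b(-29)/R - 2359/(k + 1049) = √(-29*(1 + 2*(-29)))/(-42) - 2359/(-17 + 1049) = √(-29*(1 - 58))*(-1/42) - 2359/1032 = √(-29*(-57))*(-1/42) - 2359*1/1032 = √1653*(-1/42) - 2359/1032 = -√1653/42 - 2359/1032 = -2359/1032 - √1653/42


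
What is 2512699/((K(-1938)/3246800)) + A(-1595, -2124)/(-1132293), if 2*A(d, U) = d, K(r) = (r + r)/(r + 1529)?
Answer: 629690127430026206585/731461278 ≈ 8.6087e+11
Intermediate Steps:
K(r) = 2*r/(1529 + r) (K(r) = (2*r)/(1529 + r) = 2*r/(1529 + r))
A(d, U) = d/2
2512699/((K(-1938)/3246800)) + A(-1595, -2124)/(-1132293) = 2512699/(((2*(-1938)/(1529 - 1938))/3246800)) + ((½)*(-1595))/(-1132293) = 2512699/(((2*(-1938)/(-409))*(1/3246800))) - 1595/2*(-1/1132293) = 2512699/(((2*(-1938)*(-1/409))*(1/3246800))) + 1595/2264586 = 2512699/(((3876/409)*(1/3246800))) + 1595/2264586 = 2512699/(969/331985300) + 1595/2264586 = 2512699*(331985300/969) + 1595/2264586 = 834179131324700/969 + 1595/2264586 = 629690127430026206585/731461278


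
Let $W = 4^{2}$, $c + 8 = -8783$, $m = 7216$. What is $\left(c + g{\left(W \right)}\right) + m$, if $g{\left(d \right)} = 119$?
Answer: $-1456$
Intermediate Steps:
$c = -8791$ ($c = -8 - 8783 = -8791$)
$W = 16$
$\left(c + g{\left(W \right)}\right) + m = \left(-8791 + 119\right) + 7216 = -8672 + 7216 = -1456$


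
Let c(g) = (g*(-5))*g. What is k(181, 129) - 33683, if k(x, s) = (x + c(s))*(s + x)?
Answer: -25771123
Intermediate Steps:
c(g) = -5*g² (c(g) = (-5*g)*g = -5*g²)
k(x, s) = (s + x)*(x - 5*s²) (k(x, s) = (x - 5*s²)*(s + x) = (s + x)*(x - 5*s²))
k(181, 129) - 33683 = (181² - 5*129³ + 129*181 - 5*181*129²) - 33683 = (32761 - 5*2146689 + 23349 - 5*181*16641) - 33683 = (32761 - 10733445 + 23349 - 15060105) - 33683 = -25737440 - 33683 = -25771123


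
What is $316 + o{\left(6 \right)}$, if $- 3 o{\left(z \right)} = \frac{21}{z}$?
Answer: $\frac{1889}{6} \approx 314.83$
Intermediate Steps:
$o{\left(z \right)} = - \frac{7}{z}$ ($o{\left(z \right)} = - \frac{21 \frac{1}{z}}{3} = - \frac{7}{z}$)
$316 + o{\left(6 \right)} = 316 - \frac{7}{6} = \frac{1889}{6}$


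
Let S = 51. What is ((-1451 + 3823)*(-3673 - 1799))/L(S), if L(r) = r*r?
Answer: -1442176/289 ≈ -4990.2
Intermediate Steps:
L(r) = r²
((-1451 + 3823)*(-3673 - 1799))/L(S) = ((-1451 + 3823)*(-3673 - 1799))/(51²) = (2372*(-5472))/2601 = -12979584*1/2601 = -1442176/289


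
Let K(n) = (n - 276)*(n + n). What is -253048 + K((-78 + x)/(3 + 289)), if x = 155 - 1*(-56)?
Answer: -10798643383/42632 ≈ -2.5330e+5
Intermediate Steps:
x = 211 (x = 155 + 56 = 211)
K(n) = 2*n*(-276 + n) (K(n) = (-276 + n)*(2*n) = 2*n*(-276 + n))
-253048 + K((-78 + x)/(3 + 289)) = -253048 + 2*((-78 + 211)/(3 + 289))*(-276 + (-78 + 211)/(3 + 289)) = -253048 + 2*(133/292)*(-276 + 133/292) = -253048 + 2*(133/292)*(-80459/292) = -253048 - 10701047/42632 = -10798643383/42632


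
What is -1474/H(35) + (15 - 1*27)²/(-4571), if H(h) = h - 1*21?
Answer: -481405/4571 ≈ -105.32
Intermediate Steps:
H(h) = -21 + h (H(h) = h - 21 = -21 + h)
-1474/H(35) + (15 - 1*27)²/(-4571) = -1474/(-21 + 35) + (15 - 1*27)²/(-4571) = -1474/14 + (15 - 27)²*(-1/4571) = -1474*1/14 + (-12)²*(-1/4571) = -737/7 + 144*(-1/4571) = -737/7 - 144/4571 = -481405/4571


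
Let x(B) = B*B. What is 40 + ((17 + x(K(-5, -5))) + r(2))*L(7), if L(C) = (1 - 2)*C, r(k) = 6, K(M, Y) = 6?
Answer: -373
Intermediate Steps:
x(B) = B²
L(C) = -C
40 + ((17 + x(K(-5, -5))) + r(2))*L(7) = 40 + ((17 + 6²) + 6)*(-1*7) = 40 + ((17 + 36) + 6)*(-7) = 40 + (53 + 6)*(-7) = 40 + 59*(-7) = 40 - 413 = -373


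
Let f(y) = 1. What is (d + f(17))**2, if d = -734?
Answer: 537289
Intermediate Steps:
(d + f(17))**2 = (-734 + 1)**2 = (-733)**2 = 537289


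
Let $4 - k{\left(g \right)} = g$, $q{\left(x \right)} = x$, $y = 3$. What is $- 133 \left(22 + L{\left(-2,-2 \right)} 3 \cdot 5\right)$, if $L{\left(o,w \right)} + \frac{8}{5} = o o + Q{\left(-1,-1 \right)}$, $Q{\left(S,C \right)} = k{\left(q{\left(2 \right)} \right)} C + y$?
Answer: $-9709$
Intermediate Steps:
$k{\left(g \right)} = 4 - g$
$Q{\left(S,C \right)} = 3 + 2 C$ ($Q{\left(S,C \right)} = \left(4 - 2\right) C + 3 = 2 C + 3 = 3 + 2 C$)
$L{\left(o,w \right)} = - \frac{3}{5} + o^{2}$ ($L{\left(o,w \right)} = - \frac{8}{5} + \left(o o + \left(3 + 2 \left(-1\right)\right)\right) = - \frac{8}{5} + \left(o^{2} + \left(3 - 2\right)\right) = - \frac{8}{5} + \left(o^{2} + 1\right) = - \frac{8}{5} + \left(1 + o^{2}\right) = - \frac{3}{5} + o^{2}$)
$- 133 \left(22 + L{\left(-2,-2 \right)} 3 \cdot 5\right) = - 133 \left(22 + \left(- \frac{3}{5} + \left(-2\right)^{2}\right) 3 \cdot 5\right) = - 133 \left(22 + \left(- \frac{3}{5} + 4\right) 3 \cdot 5\right) = - 133 \left(22 + \frac{17}{5} \cdot 3 \cdot 5\right) = - 133 \left(22 + \frac{51}{5} \cdot 5\right) = - 133 \left(22 + 51\right) = \left(-133\right) 73 = -9709$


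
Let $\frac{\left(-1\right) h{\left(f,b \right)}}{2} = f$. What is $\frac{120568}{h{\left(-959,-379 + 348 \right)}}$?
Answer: $\frac{8612}{137} \approx 62.861$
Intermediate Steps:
$h{\left(f,b \right)} = - 2 f$
$\frac{120568}{h{\left(-959,-379 + 348 \right)}} = \frac{120568}{\left(-2\right) \left(-959\right)} = \frac{120568}{1918} = 120568 \cdot \frac{1}{1918} = \frac{8612}{137}$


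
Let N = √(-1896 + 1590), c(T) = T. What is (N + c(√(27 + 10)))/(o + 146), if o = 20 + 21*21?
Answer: √37/607 + 3*I*√34/607 ≈ 0.010021 + 0.028819*I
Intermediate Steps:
N = 3*I*√34 (N = √(-306) = 3*I*√34 ≈ 17.493*I)
o = 461 (o = 20 + 441 = 461)
(N + c(√(27 + 10)))/(o + 146) = (3*I*√34 + √(27 + 10))/(461 + 146) = (3*I*√34 + √37)/607 = (√37 + 3*I*√34)*(1/607) = √37/607 + 3*I*√34/607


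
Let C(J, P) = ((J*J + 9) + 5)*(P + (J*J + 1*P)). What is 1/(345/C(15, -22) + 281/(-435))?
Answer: -18817665/12005704 ≈ -1.5674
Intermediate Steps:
C(J, P) = (14 + J²)*(J² + 2*P) (C(J, P) = ((J² + 9) + 5)*(P + (J² + P)) = ((9 + J²) + 5)*(P + (P + J²)) = (14 + J²)*(J² + 2*P))
1/(345/C(15, -22) + 281/(-435)) = 1/(345/(15⁴ + 14*15² + 28*(-22) + 2*(-22)*15²) + 281/(-435)) = 1/(345/(50625 + 14*225 - 616 + 2*(-22)*225) + 281*(-1/435)) = 1/(345/(50625 + 3150 - 616 - 9900) - 281/435) = 1/(345/43259 - 281/435) = 1/(-12005704/18817665) = -18817665/12005704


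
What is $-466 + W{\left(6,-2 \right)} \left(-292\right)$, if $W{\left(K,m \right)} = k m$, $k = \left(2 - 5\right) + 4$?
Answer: $118$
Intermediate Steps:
$k = 1$ ($k = -3 + 4 = 1$)
$W{\left(K,m \right)} = m$ ($W{\left(K,m \right)} = 1 m = m$)
$-466 + W{\left(6,-2 \right)} \left(-292\right) = -466 - -584 = -466 + 584 = 118$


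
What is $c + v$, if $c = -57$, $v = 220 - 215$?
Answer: $-52$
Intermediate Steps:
$v = 5$ ($v = 220 - 215 = 5$)
$c + v = -57 + 5 = -52$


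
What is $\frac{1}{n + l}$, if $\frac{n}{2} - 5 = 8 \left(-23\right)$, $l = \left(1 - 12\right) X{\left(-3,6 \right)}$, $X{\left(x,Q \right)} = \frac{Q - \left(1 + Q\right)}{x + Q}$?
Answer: $- \frac{3}{1063} \approx -0.0028222$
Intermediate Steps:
$X{\left(x,Q \right)} = - \frac{1}{Q + x}$
$l = \frac{11}{3}$ ($l = \left(1 - 12\right) \left(- \frac{1}{6 - 3}\right) = - 11 \left(- \frac{1}{3}\right) = - 11 \left(\left(-1\right) \frac{1}{3}\right) = \left(-11\right) \left(- \frac{1}{3}\right) = \frac{11}{3} \approx 3.6667$)
$n = -358$ ($n = 10 + 2 \cdot 8 \left(-23\right) = 10 + 2 \left(-184\right) = 10 - 368 = -358$)
$\frac{1}{n + l} = \frac{1}{-358 + \frac{11}{3}} = \frac{1}{- \frac{1063}{3}} = - \frac{3}{1063}$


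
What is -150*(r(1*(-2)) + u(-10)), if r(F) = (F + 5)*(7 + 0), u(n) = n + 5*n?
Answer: 5850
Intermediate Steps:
u(n) = 6*n
r(F) = 35 + 7*F (r(F) = (5 + F)*7 = 35 + 7*F)
-150*(r(1*(-2)) + u(-10)) = -150*((35 + 7*(1*(-2))) + 6*(-10)) = -150*((35 + 7*(-2)) - 60) = -150*((35 - 14) - 60) = -150*(21 - 60) = -150*(-39) = 5850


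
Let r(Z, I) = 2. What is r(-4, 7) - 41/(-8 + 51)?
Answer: 45/43 ≈ 1.0465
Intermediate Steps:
r(-4, 7) - 41/(-8 + 51) = 2 - 41/(-8 + 51) = 2 - 41/43 = 45/43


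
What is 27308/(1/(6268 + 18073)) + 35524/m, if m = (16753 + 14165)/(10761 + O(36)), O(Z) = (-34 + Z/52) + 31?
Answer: 44528686213894/66989 ≈ 6.6472e+8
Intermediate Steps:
O(Z) = -3 + Z/52 (O(Z) = (-34 + Z*(1/52)) + 31 = (-34 + Z/52) + 31 = -3 + Z/52)
m = 133978/46621 (m = (16753 + 14165)/(10761 + (-3 + (1/52)*36)) = 30918/(10761 + (-3 + 9/13)) = 30918/(10761 - 30/13) = 30918/(139863/13) = 30918*(13/139863) = 133978/46621 ≈ 2.8738)
27308/(1/(6268 + 18073)) + 35524/m = 27308/(1/(6268 + 18073)) + 35524/(133978/46621) = 27308/(1/24341) + 35524*(46621/133978) = 27308/(1/24341) + 828082202/66989 = 27308*24341 + 828082202/66989 = 664704028 + 828082202/66989 = 44528686213894/66989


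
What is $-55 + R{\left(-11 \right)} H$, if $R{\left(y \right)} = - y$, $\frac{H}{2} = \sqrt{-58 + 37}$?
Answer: $-55 + 22 i \sqrt{21} \approx -55.0 + 100.82 i$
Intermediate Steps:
$H = 2 i \sqrt{21}$ ($H = 2 \sqrt{-58 + 37} = 2 \sqrt{-21} = 2 i \sqrt{21} \approx 9.1651 i$)
$-55 + R{\left(-11 \right)} H = -55 + \left(-1\right) \left(-11\right) 2 i \sqrt{21} = -55 + 11 \cdot 2 i \sqrt{21} = -55 + 22 i \sqrt{21}$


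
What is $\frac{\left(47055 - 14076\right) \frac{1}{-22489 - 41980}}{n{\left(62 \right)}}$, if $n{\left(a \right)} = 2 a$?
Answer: $- \frac{32979}{7994156} \approx -0.0041254$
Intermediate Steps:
$\frac{\left(47055 - 14076\right) \frac{1}{-22489 - 41980}}{n{\left(62 \right)}} = \frac{\left(47055 - 14076\right) \frac{1}{-22489 - 41980}}{2 \cdot 62} = \frac{32979 \frac{1}{-64469}}{124} = 32979 \left(- \frac{1}{64469}\right) \frac{1}{124} = \left(- \frac{32979}{64469}\right) \frac{1}{124} = - \frac{32979}{7994156}$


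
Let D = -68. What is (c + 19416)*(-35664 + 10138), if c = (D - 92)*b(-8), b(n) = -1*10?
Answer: -536454416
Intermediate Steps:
b(n) = -10
c = 1600 (c = (-68 - 92)*(-10) = -160*(-10) = 1600)
(c + 19416)*(-35664 + 10138) = (1600 + 19416)*(-35664 + 10138) = 21016*(-25526) = -536454416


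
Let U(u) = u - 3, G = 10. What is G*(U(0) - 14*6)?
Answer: -870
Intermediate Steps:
U(u) = -3 + u
G*(U(0) - 14*6) = 10*((-3 + 0) - 14*6) = 10*(-3 - 84) = 10*(-87) = -870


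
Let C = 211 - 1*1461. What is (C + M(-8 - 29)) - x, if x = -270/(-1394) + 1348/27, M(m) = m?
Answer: -25163254/18819 ≈ -1337.1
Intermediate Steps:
x = 943201/18819 (x = -270*(-1/1394) + 1348*(1/27) = 135/697 + 1348/27 = 943201/18819 ≈ 50.120)
C = -1250 (C = 211 - 1461 = -1250)
(C + M(-8 - 29)) - x = (-1250 + (-8 - 29)) - 1*943201/18819 = (-1250 - 37) - 943201/18819 = -1287 - 943201/18819 = -25163254/18819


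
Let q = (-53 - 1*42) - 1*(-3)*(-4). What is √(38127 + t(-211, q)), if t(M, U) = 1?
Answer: 4*√2383 ≈ 195.26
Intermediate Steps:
q = -107 (q = (-53 - 42) - (-3)*(-4) = -95 - 1*12 = -95 - 12 = -107)
√(38127 + t(-211, q)) = √(38127 + 1) = √38128 = 4*√2383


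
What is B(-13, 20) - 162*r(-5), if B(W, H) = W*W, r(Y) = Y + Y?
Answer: 1789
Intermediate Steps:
r(Y) = 2*Y
B(W, H) = W**2
B(-13, 20) - 162*r(-5) = (-13)**2 - 324*(-5) = 169 - 162*(-10) = 169 + 1620 = 1789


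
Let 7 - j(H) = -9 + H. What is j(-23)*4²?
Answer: 624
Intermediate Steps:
j(H) = 16 - H (j(H) = 7 - (-9 + H) = 7 + (9 - H) = 16 - H)
j(-23)*4² = (16 - 1*(-23))*4² = (16 + 23)*16 = 39*16 = 624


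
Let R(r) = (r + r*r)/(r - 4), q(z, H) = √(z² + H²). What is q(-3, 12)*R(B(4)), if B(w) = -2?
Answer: -√17 ≈ -4.1231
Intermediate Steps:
q(z, H) = √(H² + z²)
R(r) = (r + r²)/(-4 + r)
q(-3, 12)*R(B(4)) = √(12² + (-3)²)*(-2*(1 - 2)/(-4 - 2)) = √(144 + 9)*(-2*(-1)/(-6)) = √153*(-2*(-⅙)*(-1)) = (3*√17)*(-⅓) = -√17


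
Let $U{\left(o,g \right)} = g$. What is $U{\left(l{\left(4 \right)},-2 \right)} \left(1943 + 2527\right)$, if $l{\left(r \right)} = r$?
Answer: $-8940$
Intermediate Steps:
$U{\left(l{\left(4 \right)},-2 \right)} \left(1943 + 2527\right) = - 2 \left(1943 + 2527\right) = \left(-2\right) 4470 = -8940$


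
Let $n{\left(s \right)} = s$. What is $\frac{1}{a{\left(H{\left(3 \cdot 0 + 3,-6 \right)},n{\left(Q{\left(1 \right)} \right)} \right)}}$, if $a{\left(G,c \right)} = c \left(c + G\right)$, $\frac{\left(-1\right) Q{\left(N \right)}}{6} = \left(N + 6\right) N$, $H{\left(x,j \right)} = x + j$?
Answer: $\frac{1}{1890} \approx 0.0005291$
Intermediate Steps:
$H{\left(x,j \right)} = j + x$
$Q{\left(N \right)} = - 6 N \left(6 + N\right)$ ($Q{\left(N \right)} = - 6 \left(N + 6\right) N = - 6 \left(6 + N\right) N = - 6 N \left(6 + N\right)$)
$a{\left(G,c \right)} = c \left(G + c\right)$
$\frac{1}{a{\left(H{\left(3 \cdot 0 + 3,-6 \right)},n{\left(Q{\left(1 \right)} \right)} \right)}} = \frac{1}{\left(-6\right) 1 \left(6 + 1\right) \left(\left(-6 + \left(3 \cdot 0 + 3\right)\right) - 6 \left(6 + 1\right)\right)} = \frac{1}{\left(-6\right) 1 \cdot 7 \left(\left(-6 + \left(0 + 3\right)\right) - 6 \cdot 7\right)} = \frac{1}{\left(-42\right) \left(\left(-6 + 3\right) - 42\right)} = \frac{1}{\left(-42\right) \left(-3 - 42\right)} = \frac{1}{\left(-42\right) \left(-45\right)} = \frac{1}{1890}$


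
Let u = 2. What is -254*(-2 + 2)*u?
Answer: 0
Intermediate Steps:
-254*(-2 + 2)*u = -254*(-2 + 2)*2 = -0*2 = -254*0 = 0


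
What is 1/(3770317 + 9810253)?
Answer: 1/13580570 ≈ 7.3635e-8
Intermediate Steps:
1/(3770317 + 9810253) = 1/13580570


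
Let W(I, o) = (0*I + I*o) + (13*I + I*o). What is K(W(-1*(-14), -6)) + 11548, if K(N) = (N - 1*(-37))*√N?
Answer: 11548 + 51*√14 ≈ 11739.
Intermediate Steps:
W(I, o) = 13*I + 2*I*o (W(I, o) = (0 + I*o) + (13*I + I*o) = I*o + (13*I + I*o) = 13*I + 2*I*o)
K(N) = √N*(37 + N) (K(N) = (N + 37)*√N = (37 + N)*√N = √N*(37 + N))
K(W(-1*(-14), -6)) + 11548 = √((-1*(-14))*(13 + 2*(-6)))*(37 + (-1*(-14))*(13 + 2*(-6))) + 11548 = √(14*(13 - 12))*(37 + 14*(13 - 12)) + 11548 = √(14*1)*(37 + 14*1) + 11548 = √14*(37 + 14) + 11548 = √14*51 + 11548 = 51*√14 + 11548 = 11548 + 51*√14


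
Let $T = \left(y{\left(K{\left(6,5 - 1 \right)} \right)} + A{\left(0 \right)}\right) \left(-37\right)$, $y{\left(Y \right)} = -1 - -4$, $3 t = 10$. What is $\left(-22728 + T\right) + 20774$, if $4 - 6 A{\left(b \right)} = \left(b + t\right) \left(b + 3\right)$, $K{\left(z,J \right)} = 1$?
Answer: $-2028$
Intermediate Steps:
$t = \frac{10}{3}$ ($t = \frac{1}{3} \cdot 10 = \frac{10}{3} \approx 3.3333$)
$y{\left(Y \right)} = 3$ ($y{\left(Y \right)} = -1 + 4 = 3$)
$A{\left(b \right)} = \frac{2}{3} - \frac{\left(3 + b\right) \left(\frac{10}{3} + b\right)}{6}$ ($A{\left(b \right)} = \frac{2}{3} - \frac{\left(b + \frac{10}{3}\right) \left(b + 3\right)}{6} = \frac{2}{3} - \frac{\left(\frac{10}{3} + b\right) \left(3 + b\right)}{6} = \frac{2}{3} - \frac{\left(3 + b\right) \left(\frac{10}{3} + b\right)}{6}$)
$T = -74$ ($T = \left(3 - \left(1 + \frac{0^{2}}{6}\right)\right) \left(-37\right) = \left(3 - 1\right) \left(-37\right) = 2 \left(-37\right) = -74$)
$\left(-22728 + T\right) + 20774 = \left(-22728 - 74\right) + 20774 = -22802 + 20774 = -2028$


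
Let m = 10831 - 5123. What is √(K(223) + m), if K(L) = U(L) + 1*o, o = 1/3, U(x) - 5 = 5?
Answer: √51465/3 ≈ 75.620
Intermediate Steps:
U(x) = 10 (U(x) = 5 + 5 = 10)
o = ⅓ ≈ 0.33333
m = 5708
K(L) = 31/3 (K(L) = 10 + 1*(⅓) = 10 + ⅓ = 31/3)
√(K(223) + m) = √(31/3 + 5708) = √(17155/3) = √51465/3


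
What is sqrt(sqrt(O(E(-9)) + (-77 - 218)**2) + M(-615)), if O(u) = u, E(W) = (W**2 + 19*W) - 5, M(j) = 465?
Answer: sqrt(465 + sqrt(86930)) ≈ 27.565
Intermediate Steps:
E(W) = -5 + W**2 + 19*W
sqrt(sqrt(O(E(-9)) + (-77 - 218)**2) + M(-615)) = sqrt(sqrt((-5 + (-9)**2 + 19*(-9)) + (-77 - 218)**2) + 465) = sqrt(sqrt((-5 + 81 - 171) + (-295)**2) + 465) = sqrt(sqrt(-95 + 87025) + 465) = sqrt(sqrt(86930) + 465) = sqrt(465 + sqrt(86930))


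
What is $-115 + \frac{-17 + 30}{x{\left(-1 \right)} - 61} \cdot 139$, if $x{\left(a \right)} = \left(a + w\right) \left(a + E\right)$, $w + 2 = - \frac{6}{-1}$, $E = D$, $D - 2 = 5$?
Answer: $- \frac{6752}{43} \approx -157.02$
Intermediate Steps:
$D = 7$ ($D = 2 + 5 = 7$)
$E = 7$
$w = 4$ ($w = -2 - \frac{6}{-1} = -2 - -6 = -2 + 6 = 4$)
$x{\left(a \right)} = \left(4 + a\right) \left(7 + a\right)$ ($x{\left(a \right)} = \left(a + 4\right) \left(a + 7\right) = \left(4 + a\right) \left(7 + a\right)$)
$-115 + \frac{-17 + 30}{x{\left(-1 \right)} - 61} \cdot 139 = -115 + \frac{-17 + 30}{\left(28 + \left(-1\right)^{2} + 11 \left(-1\right)\right) - 61} \cdot 139 = -115 + \frac{13}{\left(28 + 1 - 11\right) - 61} \cdot 139 = -115 + \frac{13}{18 - 61} \cdot 139 = -115 + \frac{13}{-43} \cdot 139 = -115 + 13 \left(- \frac{1}{43}\right) 139 = -115 - \frac{1807}{43} = - \frac{6752}{43}$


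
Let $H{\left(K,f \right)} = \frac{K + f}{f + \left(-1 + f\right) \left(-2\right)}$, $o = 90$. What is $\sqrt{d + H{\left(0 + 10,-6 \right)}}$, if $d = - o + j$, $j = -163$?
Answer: $\frac{i \sqrt{1010}}{2} \approx 15.89 i$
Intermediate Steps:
$H{\left(K,f \right)} = \frac{K + f}{2 - f}$ ($H{\left(K,f \right)} = \frac{K + f}{f - \left(-2 + 2 f\right)} = \frac{K + f}{2 - f}$)
$d = -253$ ($d = \left(-1\right) 90 - 163 = -90 - 163 = -253$)
$\sqrt{d + H{\left(0 + 10,-6 \right)}} = \sqrt{-253 + \frac{- (0 + 10) - -6}{-2 - 6}} = \sqrt{-253 + \frac{\left(-1\right) 10 + 6}{-8}} = \sqrt{-253 - \frac{-10 + 6}{8}} = \sqrt{-253 - - \frac{1}{2}} = \sqrt{-253 + \frac{1}{2}} = \sqrt{- \frac{505}{2}} = \frac{i \sqrt{1010}}{2}$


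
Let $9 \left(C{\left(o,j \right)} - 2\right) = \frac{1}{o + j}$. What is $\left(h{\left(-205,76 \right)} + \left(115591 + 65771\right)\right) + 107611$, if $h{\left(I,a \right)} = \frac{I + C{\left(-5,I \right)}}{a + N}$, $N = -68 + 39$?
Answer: $\frac{25669087919}{88830} \approx 2.8897 \cdot 10^{5}$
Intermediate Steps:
$C{\left(o,j \right)} = 2 + \frac{1}{9 \left(j + o\right)}$ ($C{\left(o,j \right)} = 2 + \frac{1}{9 \left(o + j\right)} = 2 + \frac{1}{9 \left(j + o\right)}$)
$N = -29$
$h{\left(I,a \right)} = \frac{I + \frac{- \frac{89}{9} + 2 I}{-5 + I}}{-29 + a}$ ($h{\left(I,a \right)} = \frac{I + \frac{\frac{1}{9} + 2 I + 2 \left(-5\right)}{I - 5}}{a - 29} = \frac{I + \frac{\frac{1}{9} + 2 I - 10}{-5 + I}}{-29 + a} = \frac{I + \frac{- \frac{89}{9} + 2 I}{-5 + I}}{-29 + a}$)
$\left(h{\left(-205,76 \right)} + \left(115591 + 65771\right)\right) + 107611 = \left(\frac{- \frac{89}{9} + 2 \left(-205\right) - 205 \left(-5 - 205\right)}{\left(-29 + 76\right) \left(-5 - 205\right)} + \left(115591 + 65771\right)\right) + 107611 = \left(\frac{- \frac{89}{9} - 410 - -43050}{47 \left(-210\right)} + 181362\right) + 107611 = \left(\frac{1}{47} \left(- \frac{1}{210}\right) \left(- \frac{89}{9} - 410 + 43050\right) + 181362\right) + 107611 = \left(\frac{1}{47} \left(- \frac{1}{210}\right) \frac{383671}{9} + 181362\right) + 107611 = \left(- \frac{383671}{88830} + 181362\right) + 107611 = \frac{16110002789}{88830} + 107611 = \frac{25669087919}{88830}$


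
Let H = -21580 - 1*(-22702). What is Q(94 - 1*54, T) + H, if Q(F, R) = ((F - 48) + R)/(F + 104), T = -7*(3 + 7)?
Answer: 26915/24 ≈ 1121.5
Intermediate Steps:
T = -70 (T = -7*10 = -70)
H = 1122 (H = -21580 + 22702 = 1122)
Q(F, R) = (-48 + F + R)/(104 + F) (Q(F, R) = ((-48 + F) + R)/(104 + F) = (-48 + F + R)/(104 + F))
Q(94 - 1*54, T) + H = (-48 + (94 - 1*54) - 70)/(104 + (94 - 1*54)) + 1122 = (-48 + (94 - 54) - 70)/(104 + (94 - 54)) + 1122 = (-48 + 40 - 70)/(104 + 40) + 1122 = -78/144 + 1122 = (1/144)*(-78) + 1122 = -13/24 + 1122 = 26915/24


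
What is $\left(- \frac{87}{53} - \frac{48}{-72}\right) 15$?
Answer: $- \frac{775}{53} \approx -14.623$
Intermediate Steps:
$\left(- \frac{87}{53} - \frac{48}{-72}\right) 15 = \left(\left(-87\right) \frac{1}{53} - - \frac{2}{3}\right) 15 = \left(- \frac{87}{53} + \frac{2}{3}\right) 15 = \left(- \frac{155}{159}\right) 15 = - \frac{775}{53}$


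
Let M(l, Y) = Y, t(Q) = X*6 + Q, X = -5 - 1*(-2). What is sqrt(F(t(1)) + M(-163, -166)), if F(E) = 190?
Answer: 2*sqrt(6) ≈ 4.8990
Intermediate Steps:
X = -3 (X = -5 + 2 = -3)
t(Q) = -18 + Q (t(Q) = -3*6 + Q = -18 + Q)
sqrt(F(t(1)) + M(-163, -166)) = sqrt(190 - 166) = sqrt(24) = 2*sqrt(6)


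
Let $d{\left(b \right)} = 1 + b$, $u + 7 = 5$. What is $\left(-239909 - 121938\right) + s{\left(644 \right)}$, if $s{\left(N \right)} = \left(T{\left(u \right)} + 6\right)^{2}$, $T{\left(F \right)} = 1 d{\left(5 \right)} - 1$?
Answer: $-361726$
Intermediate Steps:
$u = -2$ ($u = -7 + 5 = -2$)
$T{\left(F \right)} = 5$ ($T{\left(F \right)} = 1 \left(1 + 5\right) - 1 = 1 \cdot 6 - 1 = 6 - 1 = 5$)
$s{\left(N \right)} = 121$ ($s{\left(N \right)} = \left(5 + 6\right)^{2} = 11^{2} = 121$)
$\left(-239909 - 121938\right) + s{\left(644 \right)} = \left(-239909 - 121938\right) + 121 = -361847 + 121 = -361726$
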